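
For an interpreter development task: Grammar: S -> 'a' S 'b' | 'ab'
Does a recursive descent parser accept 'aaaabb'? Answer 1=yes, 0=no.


Grammar accepts strings of the form a^n b^n (n >= 1)
Word: 'aaaabb'
Counting: 4 a's and 2 b's
Check: 4 == 2? No
Mismatch: a-count != b-count
Rejected

0


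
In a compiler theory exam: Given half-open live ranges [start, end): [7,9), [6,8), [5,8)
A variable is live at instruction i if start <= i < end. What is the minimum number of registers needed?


Live ranges:
  Var0: [7, 9)
  Var1: [6, 8)
  Var2: [5, 8)
Sweep-line events (position, delta, active):
  pos=5 start -> active=1
  pos=6 start -> active=2
  pos=7 start -> active=3
  pos=8 end -> active=2
  pos=8 end -> active=1
  pos=9 end -> active=0
Maximum simultaneous active: 3
Minimum registers needed: 3

3


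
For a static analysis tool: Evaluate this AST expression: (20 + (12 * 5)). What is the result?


Expression: (20 + (12 * 5))
Evaluating step by step:
  12 * 5 = 60
  20 + 60 = 80
Result: 80

80


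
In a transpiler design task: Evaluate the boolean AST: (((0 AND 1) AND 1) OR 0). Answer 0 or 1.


Step 1: Evaluate inner node
  0 AND 1 = 0
Step 2: Evaluate next node
  0 AND 1 = 0
Step 3: Evaluate root node
  0 OR 0 = 0

0


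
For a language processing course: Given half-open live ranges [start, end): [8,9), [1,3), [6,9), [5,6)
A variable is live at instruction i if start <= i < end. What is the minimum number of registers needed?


Live ranges:
  Var0: [8, 9)
  Var1: [1, 3)
  Var2: [6, 9)
  Var3: [5, 6)
Sweep-line events (position, delta, active):
  pos=1 start -> active=1
  pos=3 end -> active=0
  pos=5 start -> active=1
  pos=6 end -> active=0
  pos=6 start -> active=1
  pos=8 start -> active=2
  pos=9 end -> active=1
  pos=9 end -> active=0
Maximum simultaneous active: 2
Minimum registers needed: 2

2


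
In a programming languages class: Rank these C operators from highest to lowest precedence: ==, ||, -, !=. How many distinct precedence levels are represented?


Looking up precedence for each operator:
  == -> precedence 3
  || -> precedence 1
  - -> precedence 5
  != -> precedence 3
Sorted highest to lowest: -, ==, !=, ||
Distinct precedence values: [5, 3, 1]
Number of distinct levels: 3

3


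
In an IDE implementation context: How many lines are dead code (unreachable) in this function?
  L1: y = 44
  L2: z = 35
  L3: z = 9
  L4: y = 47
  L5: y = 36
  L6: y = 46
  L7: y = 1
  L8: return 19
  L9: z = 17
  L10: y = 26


Analyzing control flow:
  L1: reachable (before return)
  L2: reachable (before return)
  L3: reachable (before return)
  L4: reachable (before return)
  L5: reachable (before return)
  L6: reachable (before return)
  L7: reachable (before return)
  L8: reachable (return statement)
  L9: DEAD (after return at L8)
  L10: DEAD (after return at L8)
Return at L8, total lines = 10
Dead lines: L9 through L10
Count: 2

2


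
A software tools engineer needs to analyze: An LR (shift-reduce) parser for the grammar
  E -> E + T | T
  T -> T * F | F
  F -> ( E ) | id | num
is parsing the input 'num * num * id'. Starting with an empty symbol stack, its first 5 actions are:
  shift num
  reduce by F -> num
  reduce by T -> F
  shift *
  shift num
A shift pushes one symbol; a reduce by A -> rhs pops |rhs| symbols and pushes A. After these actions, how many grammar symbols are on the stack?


Tracking the symbol stack through each action:
  Action 1: shift 'num' : push -> stack = [num] (size 1)
  Action 2: reduce by F -> num : pop 1, push F -> stack = [F] (size 1)
  Action 3: reduce by T -> F : pop 1, push T -> stack = [T] (size 1)
  Action 4: shift '*' : push -> stack = [T, *] (size 2)
  Action 5: shift 'num' : push -> stack = [T, *, num] (size 3)
Final stack size: 3

3


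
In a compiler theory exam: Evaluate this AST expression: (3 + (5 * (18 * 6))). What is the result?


Expression: (3 + (5 * (18 * 6)))
Evaluating step by step:
  18 * 6 = 108
  5 * 108 = 540
  3 + 540 = 543
Result: 543

543


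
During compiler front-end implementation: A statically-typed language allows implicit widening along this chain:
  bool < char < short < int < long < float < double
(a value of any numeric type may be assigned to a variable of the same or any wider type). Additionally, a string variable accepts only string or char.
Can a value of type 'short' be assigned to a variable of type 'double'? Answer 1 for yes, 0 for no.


Target variable type: double
Source value type: short
Numeric ranks: short=2, double=6
Widening allowed iff rank(source) <= rank(target): 2 <= 6? Yes
Result: 1

1


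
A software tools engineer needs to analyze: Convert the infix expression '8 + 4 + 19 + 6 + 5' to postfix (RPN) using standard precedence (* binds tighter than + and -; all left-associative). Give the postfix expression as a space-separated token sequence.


Applying the shunting-yard algorithm:
  Operand 8 -> output
  Push '+' onto operator stack -> op-stack: [+]
  Operand 4 -> output
  See '+' (prec 1); top '+' (prec 1) >= it -> pop '+' to output
  Push '+' onto operator stack -> op-stack: [+]
  Operand 19 -> output
  See '+' (prec 1); top '+' (prec 1) >= it -> pop '+' to output
  Push '+' onto operator stack -> op-stack: [+]
  Operand 6 -> output
  See '+' (prec 1); top '+' (prec 1) >= it -> pop '+' to output
  Push '+' onto operator stack -> op-stack: [+]
  Operand 5 -> output
  End of input: pop '+' to output
Postfix result: 8 4 + 19 + 6 + 5 +

8 4 + 19 + 6 + 5 +


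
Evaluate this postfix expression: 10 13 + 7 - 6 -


Processing tokens left to right:
Push 10, Push 13
Pop 10 and 13, compute 10 + 13 = 23, push 23
Push 7
Pop 23 and 7, compute 23 - 7 = 16, push 16
Push 6
Pop 16 and 6, compute 16 - 6 = 10, push 10
Stack result: 10

10


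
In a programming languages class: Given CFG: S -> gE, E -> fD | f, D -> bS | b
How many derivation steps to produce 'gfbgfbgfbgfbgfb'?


Grammar: S -> gE, E -> fD | f, D -> bS | b
Deriving 'gfbgfbgfbgfbgfb':
Step 1: S -> gE => gE
Step 2: E -> fD => gfD
Step 3: D -> bS => gfbS
Step 4: S -> gE => gfbgE
Step 5: E -> fD => gfbgfD
Step 6: D -> bS => gfbgfbS
Step 7: S -> gE => gfbgfbgE
Step 8: E -> fD => gfbgfbgfD
Step 9: D -> bS => gfbgfbgfbS
Step 10: S -> gE => gfbgfbgfbgE
Step 11: E -> fD => gfbgfbgfbgfD
Step 12: D -> bS => gfbgfbgfbgfbS
Step 13: S -> gE => gfbgfbgfbgfbgE
Step 14: E -> fD => gfbgfbgfbgfbgfD
Step 15: D -> b => gfbgfbgfbgfbgfb
Total derivation steps: 15

15


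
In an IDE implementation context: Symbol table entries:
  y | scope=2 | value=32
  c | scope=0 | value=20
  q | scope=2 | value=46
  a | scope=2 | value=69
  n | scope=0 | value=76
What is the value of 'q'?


Searching symbol table for 'q':
  y | scope=2 | value=32
  c | scope=0 | value=20
  q | scope=2 | value=46 <- MATCH
  a | scope=2 | value=69
  n | scope=0 | value=76
Found 'q' at scope 2 with value 46

46


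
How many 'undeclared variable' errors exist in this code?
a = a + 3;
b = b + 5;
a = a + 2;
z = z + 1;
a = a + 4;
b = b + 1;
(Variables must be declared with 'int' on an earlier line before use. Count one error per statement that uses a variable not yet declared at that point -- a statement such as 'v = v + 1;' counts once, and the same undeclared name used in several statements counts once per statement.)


Scanning code line by line:
  Line 1: use 'a' -> ERROR (undeclared)
  Line 2: use 'b' -> ERROR (undeclared)
  Line 3: use 'a' -> ERROR (undeclared)
  Line 4: use 'z' -> ERROR (undeclared)
  Line 5: use 'a' -> ERROR (undeclared)
  Line 6: use 'b' -> ERROR (undeclared)
Total undeclared variable errors: 6

6


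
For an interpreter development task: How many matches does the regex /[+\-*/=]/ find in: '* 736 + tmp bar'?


Pattern: /[+\-*/=]/ (operators)
Input: '* 736 + tmp bar'
Scanning for matches:
  Match 1: '*'
  Match 2: '+'
Total matches: 2

2


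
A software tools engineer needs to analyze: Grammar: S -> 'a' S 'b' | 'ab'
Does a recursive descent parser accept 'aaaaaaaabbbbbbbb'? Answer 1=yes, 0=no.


Grammar accepts strings of the form a^n b^n (n >= 1)
Word: 'aaaaaaaabbbbbbbb'
Counting: 8 a's and 8 b's
Check: 8 == 8? Yes
Derivation (S -> aSb applied 7 time(s), then S -> ab): S => aSb => aaSbb => aaaSbbb => aaaaSbbbb => aaaaaSbbbbb => aaaaaaSbbbbbb => aaaaaaaSbbbbbbb => aaaaaaaabbbbbbbb
Accepted

1


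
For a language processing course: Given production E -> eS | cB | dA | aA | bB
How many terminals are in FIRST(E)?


Production: E -> eS | cB | dA | aA | bB
Examining each alternative for leading terminals:
  E -> eS : first terminal = 'e'
  E -> cB : first terminal = 'c'
  E -> dA : first terminal = 'd'
  E -> aA : first terminal = 'a'
  E -> bB : first terminal = 'b'
FIRST(E) = {a, b, c, d, e}
Count: 5

5


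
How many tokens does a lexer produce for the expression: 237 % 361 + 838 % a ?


Scanning '237 % 361 + 838 % a'
Token 1: '237' -> integer_literal
Token 2: '%' -> operator
Token 3: '361' -> integer_literal
Token 4: '+' -> operator
Token 5: '838' -> integer_literal
Token 6: '%' -> operator
Token 7: 'a' -> identifier
Total tokens: 7

7


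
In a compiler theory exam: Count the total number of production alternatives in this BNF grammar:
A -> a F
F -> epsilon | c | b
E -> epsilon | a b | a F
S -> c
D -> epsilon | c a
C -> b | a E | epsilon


Counting alternatives per rule:
  A: 1 alternative(s)
  F: 3 alternative(s)
  E: 3 alternative(s)
  S: 1 alternative(s)
  D: 2 alternative(s)
  C: 3 alternative(s)
Sum: 1 + 3 + 3 + 1 + 2 + 3 = 13

13


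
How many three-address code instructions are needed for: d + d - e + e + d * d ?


Expression: d + d - e + e + d * d
Generating three-address code (respecting * over +/- precedence):
  Instruction 1: t1 = d * d
  Instruction 2: t2 = d + d
  Instruction 3: t3 = t2 - e
  Instruction 4: t4 = t3 + e
  Instruction 5: t5 = t4 + t1
Total instructions: 5

5


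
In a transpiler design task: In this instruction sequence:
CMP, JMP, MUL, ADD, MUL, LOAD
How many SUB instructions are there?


Scanning instruction sequence for SUB:
  Position 1: CMP
  Position 2: JMP
  Position 3: MUL
  Position 4: ADD
  Position 5: MUL
  Position 6: LOAD
Matches at positions: []
Total SUB count: 0

0


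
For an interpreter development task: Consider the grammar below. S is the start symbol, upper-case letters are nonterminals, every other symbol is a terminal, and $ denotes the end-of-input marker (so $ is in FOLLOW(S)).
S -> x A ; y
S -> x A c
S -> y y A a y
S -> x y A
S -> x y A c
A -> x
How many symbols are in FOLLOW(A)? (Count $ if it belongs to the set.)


S is the start symbol and does not occur in any rule body, so FOLLOW(S) = {$}.
Examining every occurrence of A in a rule body:
  S -> x A ; y : A is followed by terminal ';' -> add ';'
  S -> x A c : A is followed by terminal 'c' -> add 'c'
  S -> y y A a y : A is followed by terminal 'a' -> add 'a'
  S -> x y A : A is at the right end -> add FOLLOW(S) = {$}
  S -> x y A c : A is followed by terminal 'c' -> add 'c' (already in the set)
  A -> x : A does not occur in the body -> contributes nothing
FOLLOW(A) = {;, a, c, $}
Count: 4

4


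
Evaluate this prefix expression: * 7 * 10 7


Parsing prefix expression: * 7 * 10 7
Step 1: Innermost operation '* 10 7'
  10 * 7 = 70
Step 2: Outer operation '* 7 [70]'
  7 * 70 = 490

490


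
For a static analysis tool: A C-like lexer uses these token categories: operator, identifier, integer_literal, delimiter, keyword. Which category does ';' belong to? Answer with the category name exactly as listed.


Token: ';'
Checking categories:
  identifier: no
  integer_literal: no
  operator: no
  keyword: no
  delimiter: YES
Category: delimiter

delimiter


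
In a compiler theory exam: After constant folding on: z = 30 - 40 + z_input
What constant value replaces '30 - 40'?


Identifying constant sub-expression:
  Original: z = 30 - 40 + z_input
  30 and 40 are both compile-time constants
  Evaluating: 30 - 40 = -10
  After folding: z = -10 + z_input

-10


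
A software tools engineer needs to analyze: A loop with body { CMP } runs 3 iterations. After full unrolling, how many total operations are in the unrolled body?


Loop body operations: CMP (1 op per iteration)
Unrolling 3 iterations:
  Iteration 1: CMP (1 ops)
  Iteration 2: CMP (1 ops)
  Iteration 3: CMP (1 ops)
Total: 3 iterations * 1 ops/iter = 3 operations

3


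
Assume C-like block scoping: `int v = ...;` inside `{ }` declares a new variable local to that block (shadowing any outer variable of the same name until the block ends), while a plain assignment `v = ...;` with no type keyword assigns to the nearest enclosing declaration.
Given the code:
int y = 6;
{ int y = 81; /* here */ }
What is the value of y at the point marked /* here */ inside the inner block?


Analyzing scoping rules:
Outer scope: declares y = 6
Inner block: 'int y = 81;' declares a NEW y that shadows the outer one
Inside the block the inner declaration is in scope -> 81
Result: 81

81


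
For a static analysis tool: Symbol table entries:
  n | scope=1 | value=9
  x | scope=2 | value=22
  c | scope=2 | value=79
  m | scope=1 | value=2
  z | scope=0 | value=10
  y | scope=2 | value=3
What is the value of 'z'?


Searching symbol table for 'z':
  n | scope=1 | value=9
  x | scope=2 | value=22
  c | scope=2 | value=79
  m | scope=1 | value=2
  z | scope=0 | value=10 <- MATCH
  y | scope=2 | value=3
Found 'z' at scope 0 with value 10

10


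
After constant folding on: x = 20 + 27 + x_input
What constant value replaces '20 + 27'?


Identifying constant sub-expression:
  Original: x = 20 + 27 + x_input
  20 and 27 are both compile-time constants
  Evaluating: 20 + 27 = 47
  After folding: x = 47 + x_input

47


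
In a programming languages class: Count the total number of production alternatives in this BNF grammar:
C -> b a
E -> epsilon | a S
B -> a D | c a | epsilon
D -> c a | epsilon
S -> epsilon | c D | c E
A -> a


Counting alternatives per rule:
  C: 1 alternative(s)
  E: 2 alternative(s)
  B: 3 alternative(s)
  D: 2 alternative(s)
  S: 3 alternative(s)
  A: 1 alternative(s)
Sum: 1 + 2 + 3 + 2 + 3 + 1 = 12

12


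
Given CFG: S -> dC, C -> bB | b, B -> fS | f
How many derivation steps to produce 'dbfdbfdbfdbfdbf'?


Grammar: S -> dC, C -> bB | b, B -> fS | f
Deriving 'dbfdbfdbfdbfdbf':
Step 1: S -> dC => dC
Step 2: C -> bB => dbB
Step 3: B -> fS => dbfS
Step 4: S -> dC => dbfdC
Step 5: C -> bB => dbfdbB
Step 6: B -> fS => dbfdbfS
Step 7: S -> dC => dbfdbfdC
Step 8: C -> bB => dbfdbfdbB
Step 9: B -> fS => dbfdbfdbfS
Step 10: S -> dC => dbfdbfdbfdC
Step 11: C -> bB => dbfdbfdbfdbB
Step 12: B -> fS => dbfdbfdbfdbfS
Step 13: S -> dC => dbfdbfdbfdbfdC
Step 14: C -> bB => dbfdbfdbfdbfdbB
Step 15: B -> f => dbfdbfdbfdbfdbf
Total derivation steps: 15

15


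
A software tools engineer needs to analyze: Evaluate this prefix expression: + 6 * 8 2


Parsing prefix expression: + 6 * 8 2
Step 1: Innermost operation '* 8 2'
  8 * 2 = 16
Step 2: Outer operation '+ 6 [16]'
  6 + 16 = 22

22


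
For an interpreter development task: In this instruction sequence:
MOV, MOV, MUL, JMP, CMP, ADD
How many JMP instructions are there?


Scanning instruction sequence for JMP:
  Position 1: MOV
  Position 2: MOV
  Position 3: MUL
  Position 4: JMP <- MATCH
  Position 5: CMP
  Position 6: ADD
Matches at positions: [4]
Total JMP count: 1

1


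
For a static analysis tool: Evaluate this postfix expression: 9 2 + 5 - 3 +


Processing tokens left to right:
Push 9, Push 2
Pop 9 and 2, compute 9 + 2 = 11, push 11
Push 5
Pop 11 and 5, compute 11 - 5 = 6, push 6
Push 3
Pop 6 and 3, compute 6 + 3 = 9, push 9
Stack result: 9

9


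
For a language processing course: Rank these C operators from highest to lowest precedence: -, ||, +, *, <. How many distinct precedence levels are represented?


Looking up precedence for each operator:
  - -> precedence 5
  || -> precedence 1
  + -> precedence 5
  * -> precedence 6
  < -> precedence 4
Sorted highest to lowest: *, -, +, <, ||
Distinct precedence values: [6, 5, 4, 1]
Number of distinct levels: 4

4


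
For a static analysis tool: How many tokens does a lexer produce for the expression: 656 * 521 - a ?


Scanning '656 * 521 - a'
Token 1: '656' -> integer_literal
Token 2: '*' -> operator
Token 3: '521' -> integer_literal
Token 4: '-' -> operator
Token 5: 'a' -> identifier
Total tokens: 5

5


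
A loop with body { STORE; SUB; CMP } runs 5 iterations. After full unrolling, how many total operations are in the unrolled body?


Loop body operations: STORE, SUB, CMP (3 ops per iteration)
Unrolling 5 iterations:
  Iteration 1: STORE, SUB, CMP (3 ops)
  Iteration 2: STORE, SUB, CMP (3 ops)
  Iteration 3: STORE, SUB, CMP (3 ops)
  Iteration 4: STORE, SUB, CMP (3 ops)
  Iteration 5: STORE, SUB, CMP (3 ops)
Total: 5 iterations * 3 ops/iter = 15 operations

15


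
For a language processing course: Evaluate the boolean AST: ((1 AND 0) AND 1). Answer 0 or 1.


Step 1: Evaluate inner node
  1 AND 0 = 0
Step 2: Evaluate root node
  0 AND 1 = 0

0


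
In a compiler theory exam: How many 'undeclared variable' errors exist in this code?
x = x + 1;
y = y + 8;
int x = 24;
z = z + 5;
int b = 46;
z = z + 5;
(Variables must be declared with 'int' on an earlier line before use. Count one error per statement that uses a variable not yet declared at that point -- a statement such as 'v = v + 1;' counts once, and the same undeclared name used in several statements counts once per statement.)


Scanning code line by line:
  Line 1: use 'x' -> ERROR (undeclared)
  Line 2: use 'y' -> ERROR (undeclared)
  Line 3: declare 'x' -> declared = ['x']
  Line 4: use 'z' -> ERROR (undeclared)
  Line 5: declare 'b' -> declared = ['b', 'x']
  Line 6: use 'z' -> ERROR (undeclared)
Total undeclared variable errors: 4

4


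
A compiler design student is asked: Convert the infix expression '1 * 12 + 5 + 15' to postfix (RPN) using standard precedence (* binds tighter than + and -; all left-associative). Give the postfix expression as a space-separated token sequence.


Applying the shunting-yard algorithm:
  Operand 1 -> output
  Push '*' onto operator stack -> op-stack: [*]
  Operand 12 -> output
  See '+' (prec 1); top '*' (prec 2) >= it -> pop '*' to output
  Push '+' onto operator stack -> op-stack: [+]
  Operand 5 -> output
  See '+' (prec 1); top '+' (prec 1) >= it -> pop '+' to output
  Push '+' onto operator stack -> op-stack: [+]
  Operand 15 -> output
  End of input: pop '+' to output
Postfix result: 1 12 * 5 + 15 +

1 12 * 5 + 15 +


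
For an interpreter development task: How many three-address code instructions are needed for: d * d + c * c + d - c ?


Expression: d * d + c * c + d - c
Generating three-address code (respecting * over +/- precedence):
  Instruction 1: t1 = d * d
  Instruction 2: t2 = c * c
  Instruction 3: t3 = t1 + t2
  Instruction 4: t4 = t3 + d
  Instruction 5: t5 = t4 - c
Total instructions: 5

5


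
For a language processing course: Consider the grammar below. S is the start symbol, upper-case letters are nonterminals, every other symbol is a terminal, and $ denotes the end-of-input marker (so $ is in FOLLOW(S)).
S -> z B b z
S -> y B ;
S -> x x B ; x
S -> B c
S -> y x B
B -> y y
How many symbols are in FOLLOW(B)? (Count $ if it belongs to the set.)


S is the start symbol and does not occur in any rule body, so FOLLOW(S) = {$}.
Examining every occurrence of B in a rule body:
  S -> z B b z : B is followed by terminal 'b' -> add 'b'
  S -> y B ; : B is followed by terminal ';' -> add ';'
  S -> x x B ; x : B is followed by terminal ';' -> add ';' (already in the set)
  S -> B c : B is followed by terminal 'c' -> add 'c'
  S -> y x B : B is at the right end -> add FOLLOW(S) = {$}
  B -> y y : B does not occur in the body -> contributes nothing
FOLLOW(B) = {;, b, c, $}
Count: 4

4


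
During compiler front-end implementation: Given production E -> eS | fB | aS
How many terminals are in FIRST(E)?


Production: E -> eS | fB | aS
Examining each alternative for leading terminals:
  E -> eS : first terminal = 'e'
  E -> fB : first terminal = 'f'
  E -> aS : first terminal = 'a'
FIRST(E) = {a, e, f}
Count: 3

3


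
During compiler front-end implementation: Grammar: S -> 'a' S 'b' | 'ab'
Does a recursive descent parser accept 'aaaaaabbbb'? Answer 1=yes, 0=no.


Grammar accepts strings of the form a^n b^n (n >= 1)
Word: 'aaaaaabbbb'
Counting: 6 a's and 4 b's
Check: 6 == 4? No
Mismatch: a-count != b-count
Rejected

0


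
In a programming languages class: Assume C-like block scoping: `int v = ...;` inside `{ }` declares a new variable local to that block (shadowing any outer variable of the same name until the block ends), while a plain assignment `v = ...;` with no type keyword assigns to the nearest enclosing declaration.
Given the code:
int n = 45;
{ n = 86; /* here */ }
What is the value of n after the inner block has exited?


Analyzing scoping rules:
Outer scope: declares n = 45
Inner block: 'n = 86;' has no type keyword, so it is an assignment to the outer n (no shadowing)
The assignment changed the outer variable itself, so the new value persists after the block -> 86
Result: 86

86


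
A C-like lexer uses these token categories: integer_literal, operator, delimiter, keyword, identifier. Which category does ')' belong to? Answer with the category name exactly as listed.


Token: ')'
Checking categories:
  identifier: no
  integer_literal: no
  operator: no
  keyword: no
  delimiter: YES
Category: delimiter

delimiter


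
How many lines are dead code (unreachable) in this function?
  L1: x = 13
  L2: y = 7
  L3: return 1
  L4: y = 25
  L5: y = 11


Analyzing control flow:
  L1: reachable (before return)
  L2: reachable (before return)
  L3: reachable (return statement)
  L4: DEAD (after return at L3)
  L5: DEAD (after return at L3)
Return at L3, total lines = 5
Dead lines: L4 through L5
Count: 2

2


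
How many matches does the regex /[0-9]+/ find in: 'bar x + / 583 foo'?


Pattern: /[0-9]+/ (int literals)
Input: 'bar x + / 583 foo'
Scanning for matches:
  Match 1: '583'
Total matches: 1

1


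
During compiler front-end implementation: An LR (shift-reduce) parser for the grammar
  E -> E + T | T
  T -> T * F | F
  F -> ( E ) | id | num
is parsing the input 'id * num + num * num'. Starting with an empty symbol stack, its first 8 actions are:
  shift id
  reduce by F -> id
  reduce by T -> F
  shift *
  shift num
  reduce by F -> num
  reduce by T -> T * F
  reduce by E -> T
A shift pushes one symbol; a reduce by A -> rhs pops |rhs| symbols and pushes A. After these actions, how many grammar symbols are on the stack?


Tracking the symbol stack through each action:
  Action 1: shift 'id' : push -> stack = [id] (size 1)
  Action 2: reduce by F -> id : pop 1, push F -> stack = [F] (size 1)
  Action 3: reduce by T -> F : pop 1, push T -> stack = [T] (size 1)
  Action 4: shift '*' : push -> stack = [T, *] (size 2)
  Action 5: shift 'num' : push -> stack = [T, *, num] (size 3)
  Action 6: reduce by F -> num : pop 1, push F -> stack = [T, *, F] (size 3)
  Action 7: reduce by T -> T * F : pop 3, push T -> stack = [T] (size 1)
  Action 8: reduce by E -> T : pop 1, push E -> stack = [E] (size 1)
Final stack size: 1

1


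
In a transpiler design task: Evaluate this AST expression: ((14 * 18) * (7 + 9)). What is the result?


Expression: ((14 * 18) * (7 + 9))
Evaluating step by step:
  14 * 18 = 252
  7 + 9 = 16
  252 * 16 = 4032
Result: 4032

4032


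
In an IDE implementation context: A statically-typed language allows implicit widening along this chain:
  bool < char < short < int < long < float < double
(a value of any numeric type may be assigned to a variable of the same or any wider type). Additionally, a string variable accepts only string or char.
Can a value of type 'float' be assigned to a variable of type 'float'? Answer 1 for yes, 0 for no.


Target variable type: float
Source value type: float
Numeric ranks: float=5, float=5
Widening allowed iff rank(source) <= rank(target): 5 <= 5? Yes
Result: 1

1


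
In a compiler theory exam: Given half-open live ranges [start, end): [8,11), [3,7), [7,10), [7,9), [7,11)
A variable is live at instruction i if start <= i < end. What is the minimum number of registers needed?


Live ranges:
  Var0: [8, 11)
  Var1: [3, 7)
  Var2: [7, 10)
  Var3: [7, 9)
  Var4: [7, 11)
Sweep-line events (position, delta, active):
  pos=3 start -> active=1
  pos=7 end -> active=0
  pos=7 start -> active=1
  pos=7 start -> active=2
  pos=7 start -> active=3
  pos=8 start -> active=4
  pos=9 end -> active=3
  pos=10 end -> active=2
  pos=11 end -> active=1
  pos=11 end -> active=0
Maximum simultaneous active: 4
Minimum registers needed: 4

4


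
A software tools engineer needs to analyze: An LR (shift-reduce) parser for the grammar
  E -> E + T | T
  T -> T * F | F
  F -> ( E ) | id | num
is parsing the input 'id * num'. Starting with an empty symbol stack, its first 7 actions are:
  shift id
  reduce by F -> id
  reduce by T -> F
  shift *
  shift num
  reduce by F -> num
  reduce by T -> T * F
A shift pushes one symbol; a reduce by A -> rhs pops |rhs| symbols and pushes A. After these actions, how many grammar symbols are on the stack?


Tracking the symbol stack through each action:
  Action 1: shift 'id' : push -> stack = [id] (size 1)
  Action 2: reduce by F -> id : pop 1, push F -> stack = [F] (size 1)
  Action 3: reduce by T -> F : pop 1, push T -> stack = [T] (size 1)
  Action 4: shift '*' : push -> stack = [T, *] (size 2)
  Action 5: shift 'num' : push -> stack = [T, *, num] (size 3)
  Action 6: reduce by F -> num : pop 1, push F -> stack = [T, *, F] (size 3)
  Action 7: reduce by T -> T * F : pop 3, push T -> stack = [T] (size 1)
Final stack size: 1

1


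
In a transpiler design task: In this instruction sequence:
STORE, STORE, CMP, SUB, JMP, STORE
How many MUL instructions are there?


Scanning instruction sequence for MUL:
  Position 1: STORE
  Position 2: STORE
  Position 3: CMP
  Position 4: SUB
  Position 5: JMP
  Position 6: STORE
Matches at positions: []
Total MUL count: 0

0


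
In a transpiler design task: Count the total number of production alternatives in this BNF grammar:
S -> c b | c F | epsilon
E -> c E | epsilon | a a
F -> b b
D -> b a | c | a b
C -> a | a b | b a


Counting alternatives per rule:
  S: 3 alternative(s)
  E: 3 alternative(s)
  F: 1 alternative(s)
  D: 3 alternative(s)
  C: 3 alternative(s)
Sum: 3 + 3 + 1 + 3 + 3 = 13

13


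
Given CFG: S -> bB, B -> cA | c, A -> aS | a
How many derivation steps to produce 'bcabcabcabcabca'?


Grammar: S -> bB, B -> cA | c, A -> aS | a
Deriving 'bcabcabcabcabca':
Step 1: S -> bB => bB
Step 2: B -> cA => bcA
Step 3: A -> aS => bcaS
Step 4: S -> bB => bcabB
Step 5: B -> cA => bcabcA
Step 6: A -> aS => bcabcaS
Step 7: S -> bB => bcabcabB
Step 8: B -> cA => bcabcabcA
Step 9: A -> aS => bcabcabcaS
Step 10: S -> bB => bcabcabcabB
Step 11: B -> cA => bcabcabcabcA
Step 12: A -> aS => bcabcabcabcaS
Step 13: S -> bB => bcabcabcabcabB
Step 14: B -> cA => bcabcabcabcabcA
Step 15: A -> a => bcabcabcabcabca
Total derivation steps: 15

15


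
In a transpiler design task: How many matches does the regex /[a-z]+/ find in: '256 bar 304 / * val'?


Pattern: /[a-z]+/ (identifiers)
Input: '256 bar 304 / * val'
Scanning for matches:
  Match 1: 'bar'
  Match 2: 'val'
Total matches: 2

2


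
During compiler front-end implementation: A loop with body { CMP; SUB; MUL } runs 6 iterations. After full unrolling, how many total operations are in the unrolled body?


Loop body operations: CMP, SUB, MUL (3 ops per iteration)
Unrolling 6 iterations:
  Iteration 1: CMP, SUB, MUL (3 ops)
  Iteration 2: CMP, SUB, MUL (3 ops)
  Iteration 3: CMP, SUB, MUL (3 ops)
  Iteration 4: CMP, SUB, MUL (3 ops)
  Iteration 5: CMP, SUB, MUL (3 ops)
  Iteration 6: CMP, SUB, MUL (3 ops)
Total: 6 iterations * 3 ops/iter = 18 operations

18


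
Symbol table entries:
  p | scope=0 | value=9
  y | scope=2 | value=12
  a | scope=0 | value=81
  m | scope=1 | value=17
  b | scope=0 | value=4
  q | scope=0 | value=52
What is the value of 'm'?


Searching symbol table for 'm':
  p | scope=0 | value=9
  y | scope=2 | value=12
  a | scope=0 | value=81
  m | scope=1 | value=17 <- MATCH
  b | scope=0 | value=4
  q | scope=0 | value=52
Found 'm' at scope 1 with value 17

17


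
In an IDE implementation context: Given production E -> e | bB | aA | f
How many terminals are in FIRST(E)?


Production: E -> e | bB | aA | f
Examining each alternative for leading terminals:
  E -> e : first terminal = 'e'
  E -> bB : first terminal = 'b'
  E -> aA : first terminal = 'a'
  E -> f : first terminal = 'f'
FIRST(E) = {a, b, e, f}
Count: 4

4


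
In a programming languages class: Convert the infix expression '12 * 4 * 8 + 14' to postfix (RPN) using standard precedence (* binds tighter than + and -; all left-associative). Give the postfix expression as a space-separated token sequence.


Applying the shunting-yard algorithm:
  Operand 12 -> output
  Push '*' onto operator stack -> op-stack: [*]
  Operand 4 -> output
  See '*' (prec 2); top '*' (prec 2) >= it -> pop '*' to output
  Push '*' onto operator stack -> op-stack: [*]
  Operand 8 -> output
  See '+' (prec 1); top '*' (prec 2) >= it -> pop '*' to output
  Push '+' onto operator stack -> op-stack: [+]
  Operand 14 -> output
  End of input: pop '+' to output
Postfix result: 12 4 * 8 * 14 +

12 4 * 8 * 14 +


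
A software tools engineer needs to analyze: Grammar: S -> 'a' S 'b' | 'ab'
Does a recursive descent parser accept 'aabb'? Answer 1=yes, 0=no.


Grammar accepts strings of the form a^n b^n (n >= 1)
Word: 'aabb'
Counting: 2 a's and 2 b's
Check: 2 == 2? Yes
Derivation (S -> aSb applied 1 time(s), then S -> ab): S => aSb => aabb
Accepted

1


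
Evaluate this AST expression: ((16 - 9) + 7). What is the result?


Expression: ((16 - 9) + 7)
Evaluating step by step:
  16 - 9 = 7
  7 + 7 = 14
Result: 14

14


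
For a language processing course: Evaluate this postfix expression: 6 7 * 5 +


Processing tokens left to right:
Push 6, Push 7
Pop 6 and 7, compute 6 * 7 = 42, push 42
Push 5
Pop 42 and 5, compute 42 + 5 = 47, push 47
Stack result: 47

47


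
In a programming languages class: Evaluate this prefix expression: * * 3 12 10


Parsing prefix expression: * * 3 12 10
Step 1: Innermost operation '* 3 12'
  3 * 12 = 36
Step 2: Outer operation '* [36] 10'
  36 * 10 = 360

360


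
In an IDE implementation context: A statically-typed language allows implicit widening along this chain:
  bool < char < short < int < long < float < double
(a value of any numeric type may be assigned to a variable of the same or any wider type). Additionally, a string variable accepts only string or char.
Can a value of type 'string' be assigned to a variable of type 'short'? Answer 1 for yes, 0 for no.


Target variable type: short
Source value type: string
Rule: string cannot widen to any numeric type
Result: 0

0


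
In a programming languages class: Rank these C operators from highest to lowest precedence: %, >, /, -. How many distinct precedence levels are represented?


Looking up precedence for each operator:
  % -> precedence 6
  > -> precedence 4
  / -> precedence 6
  - -> precedence 5
Sorted highest to lowest: %, /, -, >
Distinct precedence values: [6, 5, 4]
Number of distinct levels: 3

3


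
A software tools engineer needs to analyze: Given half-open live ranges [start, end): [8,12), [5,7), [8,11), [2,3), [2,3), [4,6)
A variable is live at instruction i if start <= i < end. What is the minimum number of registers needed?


Live ranges:
  Var0: [8, 12)
  Var1: [5, 7)
  Var2: [8, 11)
  Var3: [2, 3)
  Var4: [2, 3)
  Var5: [4, 6)
Sweep-line events (position, delta, active):
  pos=2 start -> active=1
  pos=2 start -> active=2
  pos=3 end -> active=1
  pos=3 end -> active=0
  pos=4 start -> active=1
  pos=5 start -> active=2
  pos=6 end -> active=1
  pos=7 end -> active=0
  pos=8 start -> active=1
  pos=8 start -> active=2
  pos=11 end -> active=1
  pos=12 end -> active=0
Maximum simultaneous active: 2
Minimum registers needed: 2

2


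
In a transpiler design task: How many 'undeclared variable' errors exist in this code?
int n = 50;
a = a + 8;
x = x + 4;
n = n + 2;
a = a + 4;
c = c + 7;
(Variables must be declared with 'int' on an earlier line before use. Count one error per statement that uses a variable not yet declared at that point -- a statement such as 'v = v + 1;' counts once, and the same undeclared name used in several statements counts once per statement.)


Scanning code line by line:
  Line 1: declare 'n' -> declared = ['n']
  Line 2: use 'a' -> ERROR (undeclared)
  Line 3: use 'x' -> ERROR (undeclared)
  Line 4: use 'n' -> OK (declared)
  Line 5: use 'a' -> ERROR (undeclared)
  Line 6: use 'c' -> ERROR (undeclared)
Total undeclared variable errors: 4

4


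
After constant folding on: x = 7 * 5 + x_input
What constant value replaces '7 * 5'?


Identifying constant sub-expression:
  Original: x = 7 * 5 + x_input
  7 and 5 are both compile-time constants
  Evaluating: 7 * 5 = 35
  After folding: x = 35 + x_input

35


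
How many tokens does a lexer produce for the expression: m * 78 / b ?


Scanning 'm * 78 / b'
Token 1: 'm' -> identifier
Token 2: '*' -> operator
Token 3: '78' -> integer_literal
Token 4: '/' -> operator
Token 5: 'b' -> identifier
Total tokens: 5

5


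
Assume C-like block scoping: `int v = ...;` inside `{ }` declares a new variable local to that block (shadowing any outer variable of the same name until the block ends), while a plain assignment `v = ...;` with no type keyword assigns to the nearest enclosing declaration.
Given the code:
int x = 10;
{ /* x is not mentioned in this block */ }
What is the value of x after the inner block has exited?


Analyzing scoping rules:
Outer scope: declares x = 10
Inner block: x is neither redeclared nor assigned -> unchanged
After the block -> 10
Result: 10

10


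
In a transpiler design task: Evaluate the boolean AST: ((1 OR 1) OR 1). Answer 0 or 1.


Step 1: Evaluate inner node
  1 OR 1 = 1
Step 2: Evaluate root node
  1 OR 1 = 1

1


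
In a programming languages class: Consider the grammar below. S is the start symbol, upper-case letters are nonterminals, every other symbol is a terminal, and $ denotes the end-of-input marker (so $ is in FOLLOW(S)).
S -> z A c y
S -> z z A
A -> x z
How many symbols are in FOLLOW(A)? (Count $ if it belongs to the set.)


S is the start symbol and does not occur in any rule body, so FOLLOW(S) = {$}.
Examining every occurrence of A in a rule body:
  S -> z A c y : A is followed by terminal 'c' -> add 'c'
  S -> z z A : A is at the right end -> add FOLLOW(S) = {$}
  A -> x z : A does not occur in the body -> contributes nothing
FOLLOW(A) = {c, $}
Count: 2

2


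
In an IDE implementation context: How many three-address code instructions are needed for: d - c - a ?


Expression: d - c - a
Generating three-address code (respecting * over +/- precedence):
  Instruction 1: t1 = d - c
  Instruction 2: t2 = t1 - a
Total instructions: 2

2


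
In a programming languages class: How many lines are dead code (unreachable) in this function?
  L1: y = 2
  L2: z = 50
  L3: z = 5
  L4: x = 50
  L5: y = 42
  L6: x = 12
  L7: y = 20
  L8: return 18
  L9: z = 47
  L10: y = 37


Analyzing control flow:
  L1: reachable (before return)
  L2: reachable (before return)
  L3: reachable (before return)
  L4: reachable (before return)
  L5: reachable (before return)
  L6: reachable (before return)
  L7: reachable (before return)
  L8: reachable (return statement)
  L9: DEAD (after return at L8)
  L10: DEAD (after return at L8)
Return at L8, total lines = 10
Dead lines: L9 through L10
Count: 2

2


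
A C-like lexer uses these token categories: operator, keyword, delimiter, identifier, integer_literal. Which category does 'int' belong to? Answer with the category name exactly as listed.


Token: 'int'
Checking categories:
  identifier: no
  integer_literal: no
  operator: no
  keyword: YES
  delimiter: no
Category: keyword

keyword


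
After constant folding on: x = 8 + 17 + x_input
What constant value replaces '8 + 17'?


Identifying constant sub-expression:
  Original: x = 8 + 17 + x_input
  8 and 17 are both compile-time constants
  Evaluating: 8 + 17 = 25
  After folding: x = 25 + x_input

25


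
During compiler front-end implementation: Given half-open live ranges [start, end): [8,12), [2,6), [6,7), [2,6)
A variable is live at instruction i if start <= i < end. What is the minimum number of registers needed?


Live ranges:
  Var0: [8, 12)
  Var1: [2, 6)
  Var2: [6, 7)
  Var3: [2, 6)
Sweep-line events (position, delta, active):
  pos=2 start -> active=1
  pos=2 start -> active=2
  pos=6 end -> active=1
  pos=6 end -> active=0
  pos=6 start -> active=1
  pos=7 end -> active=0
  pos=8 start -> active=1
  pos=12 end -> active=0
Maximum simultaneous active: 2
Minimum registers needed: 2

2


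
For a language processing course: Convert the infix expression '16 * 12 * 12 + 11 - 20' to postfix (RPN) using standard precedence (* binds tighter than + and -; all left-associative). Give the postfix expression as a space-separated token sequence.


Applying the shunting-yard algorithm:
  Operand 16 -> output
  Push '*' onto operator stack -> op-stack: [*]
  Operand 12 -> output
  See '*' (prec 2); top '*' (prec 2) >= it -> pop '*' to output
  Push '*' onto operator stack -> op-stack: [*]
  Operand 12 -> output
  See '+' (prec 1); top '*' (prec 2) >= it -> pop '*' to output
  Push '+' onto operator stack -> op-stack: [+]
  Operand 11 -> output
  See '-' (prec 1); top '+' (prec 1) >= it -> pop '+' to output
  Push '-' onto operator stack -> op-stack: [-]
  Operand 20 -> output
  End of input: pop '-' to output
Postfix result: 16 12 * 12 * 11 + 20 -

16 12 * 12 * 11 + 20 -


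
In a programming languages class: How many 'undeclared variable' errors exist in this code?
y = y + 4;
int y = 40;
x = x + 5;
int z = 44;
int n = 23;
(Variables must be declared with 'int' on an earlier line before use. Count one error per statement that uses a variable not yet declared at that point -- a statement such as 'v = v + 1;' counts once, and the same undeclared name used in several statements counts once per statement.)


Scanning code line by line:
  Line 1: use 'y' -> ERROR (undeclared)
  Line 2: declare 'y' -> declared = ['y']
  Line 3: use 'x' -> ERROR (undeclared)
  Line 4: declare 'z' -> declared = ['y', 'z']
  Line 5: declare 'n' -> declared = ['n', 'y', 'z']
Total undeclared variable errors: 2

2


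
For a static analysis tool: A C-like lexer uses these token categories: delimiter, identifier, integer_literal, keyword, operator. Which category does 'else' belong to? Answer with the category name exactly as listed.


Token: 'else'
Checking categories:
  identifier: no
  integer_literal: no
  operator: no
  keyword: YES
  delimiter: no
Category: keyword

keyword


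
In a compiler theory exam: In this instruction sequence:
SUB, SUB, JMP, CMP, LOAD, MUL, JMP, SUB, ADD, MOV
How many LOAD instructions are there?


Scanning instruction sequence for LOAD:
  Position 1: SUB
  Position 2: SUB
  Position 3: JMP
  Position 4: CMP
  Position 5: LOAD <- MATCH
  Position 6: MUL
  Position 7: JMP
  Position 8: SUB
  Position 9: ADD
  Position 10: MOV
Matches at positions: [5]
Total LOAD count: 1

1


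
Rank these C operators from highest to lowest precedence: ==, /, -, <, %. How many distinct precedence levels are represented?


Looking up precedence for each operator:
  == -> precedence 3
  / -> precedence 6
  - -> precedence 5
  < -> precedence 4
  % -> precedence 6
Sorted highest to lowest: /, %, -, <, ==
Distinct precedence values: [6, 5, 4, 3]
Number of distinct levels: 4

4


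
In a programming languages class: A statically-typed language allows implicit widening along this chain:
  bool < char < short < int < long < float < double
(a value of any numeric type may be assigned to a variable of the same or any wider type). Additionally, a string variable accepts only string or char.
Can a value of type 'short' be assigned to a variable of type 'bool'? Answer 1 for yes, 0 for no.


Target variable type: bool
Source value type: short
Numeric ranks: short=2, bool=0
Widening allowed iff rank(source) <= rank(target): 2 <= 0? No
Result: 0

0
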